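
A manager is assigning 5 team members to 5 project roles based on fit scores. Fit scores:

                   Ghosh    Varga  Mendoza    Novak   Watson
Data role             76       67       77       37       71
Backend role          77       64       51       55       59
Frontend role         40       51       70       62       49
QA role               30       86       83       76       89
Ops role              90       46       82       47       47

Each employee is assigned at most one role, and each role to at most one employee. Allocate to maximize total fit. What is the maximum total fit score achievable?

Max total: 382 pts

Optimal: Ghosh→Ops role (90 pts), Varga→Backend role (64 pts), Mendoza→Data role (77 pts), Novak→Frontend role (62 pts), Watson→QA role (89 pts) — total 90+64+77+62+89 = 382 pts.
Row-greedy (each employee in turn takes its best remaining role) gives 374 pts, worse by 8.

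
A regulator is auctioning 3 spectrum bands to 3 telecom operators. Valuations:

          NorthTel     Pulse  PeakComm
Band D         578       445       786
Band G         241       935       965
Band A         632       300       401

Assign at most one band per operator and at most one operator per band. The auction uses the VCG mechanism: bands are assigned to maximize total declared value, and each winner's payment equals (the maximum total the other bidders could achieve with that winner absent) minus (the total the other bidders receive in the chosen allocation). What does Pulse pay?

Pulse pays $179M.

Efficient allocation: NorthTel→Band A ($632M), Pulse→Band G ($935M), PeakComm→Band D ($786M); total welfare W = $2353M.
Pulse receives Band G at value $935M, so the others get W − 935 = $1418M.
Without Pulse: best allocation of the remaining 2 bidders over all 3 bands is NorthTel→Band A ($632M), PeakComm→Band G ($965M), total $1597M.
VCG payment = (others' best without Pulse) − (others' welfare with Pulse) = 1597 − 1418 = $179M.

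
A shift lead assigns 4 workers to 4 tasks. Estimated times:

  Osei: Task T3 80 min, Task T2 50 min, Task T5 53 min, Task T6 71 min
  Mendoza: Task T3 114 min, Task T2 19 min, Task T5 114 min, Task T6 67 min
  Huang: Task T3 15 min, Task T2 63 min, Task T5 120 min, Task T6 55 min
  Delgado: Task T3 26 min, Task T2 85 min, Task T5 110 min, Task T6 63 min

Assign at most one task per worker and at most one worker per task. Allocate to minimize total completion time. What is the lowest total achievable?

Minimum total: 150 min

Treat this as an assignment problem: match each worker to one task.
Optimal: Osei→Task T5 (53 min), Mendoza→Task T2 (19 min), Huang→Task T3 (15 min), Delgado→Task T6 (63 min) — total 53+19+15+63 = 150 min.
Row-greedy (each worker in turn takes its cheapest remaining task) gives 242 min, worse by 92.
Next-best assignment: Osei→Task T5, Mendoza→Task T2, Huang→Task T6, Delgado→Task T3 = 153 min.
Swapping Mendoza↔Osei (Mendoza→Task T5 114 min, Osei→Task T2 50 min) adds 92.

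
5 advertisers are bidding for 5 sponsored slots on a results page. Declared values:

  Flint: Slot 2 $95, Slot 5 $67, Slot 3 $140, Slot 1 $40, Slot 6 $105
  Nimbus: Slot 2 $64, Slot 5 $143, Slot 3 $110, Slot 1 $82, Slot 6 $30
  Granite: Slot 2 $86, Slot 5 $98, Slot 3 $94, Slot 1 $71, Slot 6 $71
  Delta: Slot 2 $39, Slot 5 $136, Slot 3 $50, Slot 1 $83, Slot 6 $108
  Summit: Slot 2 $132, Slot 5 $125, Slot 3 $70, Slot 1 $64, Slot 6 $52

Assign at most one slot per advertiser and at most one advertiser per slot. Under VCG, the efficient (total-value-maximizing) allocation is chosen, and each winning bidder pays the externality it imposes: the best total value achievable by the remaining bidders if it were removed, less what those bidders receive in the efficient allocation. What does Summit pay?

Efficient allocation: Flint→Slot 3 ($140), Nimbus→Slot 5 ($143), Granite→Slot 1 ($71), Delta→Slot 6 ($108), Summit→Slot 2 ($132); total welfare W = $594.
Summit receives Slot 2 at value $132, so the others get W − 132 = $462.
Without Summit: best allocation of the remaining 4 bidders over all 5 slots is Flint→Slot 3 ($140), Nimbus→Slot 5 ($143), Granite→Slot 2 ($86), Delta→Slot 6 ($108), total $477.
VCG payment = (others' best without Summit) − (others' welfare with Summit) = 477 − 462 = $15.

Summit pays $15.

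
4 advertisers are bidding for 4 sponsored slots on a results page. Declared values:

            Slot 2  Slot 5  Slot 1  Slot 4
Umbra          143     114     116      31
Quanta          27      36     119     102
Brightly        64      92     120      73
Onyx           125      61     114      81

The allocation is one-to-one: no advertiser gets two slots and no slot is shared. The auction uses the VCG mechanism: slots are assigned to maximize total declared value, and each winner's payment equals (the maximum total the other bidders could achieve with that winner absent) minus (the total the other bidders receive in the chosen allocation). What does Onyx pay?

Efficient allocation: Umbra→Slot 5 ($114), Quanta→Slot 4 ($102), Brightly→Slot 1 ($120), Onyx→Slot 2 ($125); total welfare W = $461.
Onyx receives Slot 2 at value $125, so the others get W − 125 = $336.
Without Onyx: best allocation of the remaining 3 bidders over all 4 slots is Umbra→Slot 2 ($143), Quanta→Slot 4 ($102), Brightly→Slot 1 ($120), total $365.
VCG payment = (others' best without Onyx) − (others' welfare with Onyx) = 365 − 336 = $29.

Onyx pays $29.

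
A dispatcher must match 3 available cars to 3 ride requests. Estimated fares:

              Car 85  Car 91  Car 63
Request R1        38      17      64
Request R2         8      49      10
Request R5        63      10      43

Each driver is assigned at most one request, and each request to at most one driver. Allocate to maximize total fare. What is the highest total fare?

Max total: $176

Optimal: Car 85→Request R5 ($63), Car 91→Request R2 ($49), Car 63→Request R1 ($64) — total 63+49+64 = $176.
Next-best assignment: Car 85→Request R1, Car 91→Request R2, Car 63→Request R5 = $130.
Swapping Car 85↔Car 91 (Car 85→Request R2 $8, Car 91→Request R5 $10) loses 94.
No other one-to-one assignment exceeds $176.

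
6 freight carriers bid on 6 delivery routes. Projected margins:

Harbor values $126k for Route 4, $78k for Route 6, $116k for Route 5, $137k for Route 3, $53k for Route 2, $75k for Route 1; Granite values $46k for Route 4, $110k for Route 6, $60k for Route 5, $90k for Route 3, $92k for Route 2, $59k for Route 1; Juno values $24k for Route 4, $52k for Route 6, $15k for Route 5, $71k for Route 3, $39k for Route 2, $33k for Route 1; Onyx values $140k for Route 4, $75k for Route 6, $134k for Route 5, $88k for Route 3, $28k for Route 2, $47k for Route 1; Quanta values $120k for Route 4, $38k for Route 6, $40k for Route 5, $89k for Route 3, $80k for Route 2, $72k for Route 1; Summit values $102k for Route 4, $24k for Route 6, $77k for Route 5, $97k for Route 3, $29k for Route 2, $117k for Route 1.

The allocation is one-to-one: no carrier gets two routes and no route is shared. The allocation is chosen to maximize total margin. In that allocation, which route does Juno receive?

Optimal: Harbor→Route 3 ($137k), Granite→Route 6 ($110k), Juno→Route 2 ($39k), Onyx→Route 5 ($134k), Quanta→Route 4 ($120k), Summit→Route 1 ($117k) — total 137+110+39+134+120+117 = $657k.
Row-greedy (each carrier in turn takes its best remaining route) gives $575k, worse by 82.
Next-best assignment: Harbor→Route 3, Granite→Route 2, Juno→Route 6, Onyx→Route 5, Quanta→Route 4, Summit→Route 1 = $652k.
Swapping Juno↔Harbor (Juno→Route 3 $71k, Harbor→Route 2 $53k) loses 52.
Every other assignment is strictly worse.
Juno's own top route is Route 3 ($71k), but forcing Juno→Route 3 and reassigning the rest optimally gives only $638k — worse by 19.

Juno receives Route 2.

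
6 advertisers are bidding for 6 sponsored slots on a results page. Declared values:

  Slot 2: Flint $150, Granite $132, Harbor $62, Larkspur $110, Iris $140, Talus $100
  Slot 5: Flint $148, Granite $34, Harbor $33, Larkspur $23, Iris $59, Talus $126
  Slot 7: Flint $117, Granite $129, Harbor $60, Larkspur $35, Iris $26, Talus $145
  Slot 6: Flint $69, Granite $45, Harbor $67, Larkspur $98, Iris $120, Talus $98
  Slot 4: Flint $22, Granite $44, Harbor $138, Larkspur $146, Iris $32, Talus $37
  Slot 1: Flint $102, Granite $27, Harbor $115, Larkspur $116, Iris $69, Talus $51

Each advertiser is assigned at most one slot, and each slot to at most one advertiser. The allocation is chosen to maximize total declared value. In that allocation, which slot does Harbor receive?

Optimal: Flint→Slot 5 ($148), Granite→Slot 2 ($132), Harbor→Slot 1 ($115), Larkspur→Slot 4 ($146), Iris→Slot 6 ($120), Talus→Slot 7 ($145) — total 148+132+115+146+120+145 = $806.
Row-greedy (each advertiser in turn takes its best remaining slot) gives $779, worse by 27.
Next-best assignment: Flint→Slot 5, Granite→Slot 2, Harbor→Slot 4, Larkspur→Slot 1, Iris→Slot 6, Talus→Slot 7 = $799.
Harbor's own top slot is Slot 4 ($138), but forcing Harbor→Slot 4 and reassigning the rest optimally gives only $799 — worse by 7.

Harbor receives Slot 1.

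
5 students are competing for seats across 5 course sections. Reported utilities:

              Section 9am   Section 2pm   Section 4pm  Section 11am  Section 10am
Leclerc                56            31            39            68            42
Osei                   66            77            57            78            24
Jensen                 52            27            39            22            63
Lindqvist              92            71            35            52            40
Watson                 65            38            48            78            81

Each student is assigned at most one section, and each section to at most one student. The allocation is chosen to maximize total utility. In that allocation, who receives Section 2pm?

Osei receives Section 2pm.

Optimal: Leclerc→Section 11am (68 points), Osei→Section 2pm (77 points), Jensen→Section 4pm (39 points), Lindqvist→Section 9am (92 points), Watson→Section 10am (81 points) — total 68+77+39+92+81 = 357 points.
Row-greedy (each student in turn takes its best remaining section) gives 348 points, worse by 9.
Osei's own top section is Section 11am (78 points), but forcing Osei→Section 11am and reassigning the rest optimally gives only 325 points — worse by 32.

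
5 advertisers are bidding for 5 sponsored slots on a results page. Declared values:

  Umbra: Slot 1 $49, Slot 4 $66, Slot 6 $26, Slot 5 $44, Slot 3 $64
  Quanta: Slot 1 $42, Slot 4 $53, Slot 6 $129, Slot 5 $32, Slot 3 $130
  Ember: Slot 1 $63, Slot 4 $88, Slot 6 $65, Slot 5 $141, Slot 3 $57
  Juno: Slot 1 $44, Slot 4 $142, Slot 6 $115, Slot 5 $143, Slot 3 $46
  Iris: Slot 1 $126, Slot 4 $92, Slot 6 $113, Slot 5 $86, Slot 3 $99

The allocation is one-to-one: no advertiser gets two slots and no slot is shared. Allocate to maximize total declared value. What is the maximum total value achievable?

Optimal: Umbra→Slot 3 ($64), Quanta→Slot 6 ($129), Ember→Slot 5 ($141), Juno→Slot 4 ($142), Iris→Slot 1 ($126) — total 64+129+141+142+126 = $602.
Row-greedy (each advertiser in turn takes its best remaining slot) gives $578, worse by 24.
Swapping Umbra↔Quanta (Umbra→Slot 6 $26, Quanta→Slot 3 $130) loses 37.

Maximum total: $602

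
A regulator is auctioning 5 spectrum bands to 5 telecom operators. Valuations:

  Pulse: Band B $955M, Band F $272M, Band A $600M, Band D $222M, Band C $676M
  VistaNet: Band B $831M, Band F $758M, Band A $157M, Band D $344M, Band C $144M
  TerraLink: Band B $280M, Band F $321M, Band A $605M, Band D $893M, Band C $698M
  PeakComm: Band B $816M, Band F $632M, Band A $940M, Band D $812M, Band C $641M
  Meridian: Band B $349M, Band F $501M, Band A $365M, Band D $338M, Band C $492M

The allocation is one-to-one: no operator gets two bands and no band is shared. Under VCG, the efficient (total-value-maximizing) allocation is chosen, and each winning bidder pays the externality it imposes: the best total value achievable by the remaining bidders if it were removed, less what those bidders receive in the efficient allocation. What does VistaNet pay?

VistaNet pays $9M.

Efficient allocation: Pulse→Band B ($955M), VistaNet→Band F ($758M), TerraLink→Band D ($893M), PeakComm→Band A ($940M), Meridian→Band C ($492M); total welfare W = $4038M.
VistaNet receives Band F at value $758M, so the others get W − 758 = $3280M.
Without VistaNet: best allocation of the remaining 4 bidders over all 5 bands is Pulse→Band B ($955M), TerraLink→Band D ($893M), PeakComm→Band A ($940M), Meridian→Band F ($501M), total $3289M.
VCG payment = (others' best without VistaNet) − (others' welfare with VistaNet) = 3289 − 3280 = $9M.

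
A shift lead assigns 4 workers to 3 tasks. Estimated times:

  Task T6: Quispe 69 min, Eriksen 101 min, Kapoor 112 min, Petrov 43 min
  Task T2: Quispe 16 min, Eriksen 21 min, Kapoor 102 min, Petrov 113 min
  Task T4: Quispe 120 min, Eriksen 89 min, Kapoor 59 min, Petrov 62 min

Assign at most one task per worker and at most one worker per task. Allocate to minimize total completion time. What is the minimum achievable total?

Minimum total: 118 min

Optimal: Petrov→Task T6 (43 min), Quispe→Task T2 (16 min), Kapoor→Task T4 (59 min) — total 43+16+59 = 118 min.
Row-greedy (each worker in turn takes its cheapest remaining task) gives 217 min, worse by 99.
Next-best assignment: Petrov→Task T6, Eriksen→Task T2, Kapoor→Task T4 = 123 min.
Swapping Kapoor↔Quispe (Kapoor→Task T2 102 min, Quispe→Task T4 120 min) adds 147.
No other one-to-one assignment undercuts 118 min.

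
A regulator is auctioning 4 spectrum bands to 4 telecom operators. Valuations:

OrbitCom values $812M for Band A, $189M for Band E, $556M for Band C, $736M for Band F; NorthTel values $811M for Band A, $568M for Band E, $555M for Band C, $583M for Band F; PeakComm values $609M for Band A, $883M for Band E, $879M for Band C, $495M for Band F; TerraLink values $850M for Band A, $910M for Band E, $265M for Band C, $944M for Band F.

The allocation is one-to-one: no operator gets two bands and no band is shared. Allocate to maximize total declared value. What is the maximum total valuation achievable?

Optimal: OrbitCom→Band F ($736M), NorthTel→Band A ($811M), PeakComm→Band C ($879M), TerraLink→Band E ($910M) — total 736+811+879+910 = $3336M.
Max-entry greedy (repeatedly take the single best remaining cell) gives $3194M, worse by 142.
Next-best assignment: OrbitCom→Band A, NorthTel→Band E, PeakComm→Band C, TerraLink→Band F = $3203M.

Max total: $3336M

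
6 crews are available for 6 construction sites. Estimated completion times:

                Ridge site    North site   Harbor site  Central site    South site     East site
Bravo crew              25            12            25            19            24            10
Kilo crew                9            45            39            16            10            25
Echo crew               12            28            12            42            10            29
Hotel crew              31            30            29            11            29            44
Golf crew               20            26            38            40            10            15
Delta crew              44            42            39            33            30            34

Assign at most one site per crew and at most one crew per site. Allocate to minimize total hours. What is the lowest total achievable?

Min total: 88 hours

Optimal: Bravo crew→North site (12 hours), Kilo crew→Ridge site (9 hours), Echo crew→Harbor site (12 hours), Hotel crew→Central site (11 hours), Golf crew→South site (10 hours), Delta crew→East site (34 hours) — total 12+9+12+11+10+34 = 88 hours.
Min-entry greedy (repeatedly take the single cheapest remaining cell) gives 105 hours, worse by 17.
Next-best assignment: Bravo crew→North site, Kilo crew→Ridge site, Echo crew→Harbor site, Hotel crew→Central site, Golf crew→East site, Delta crew→South site = 89 hours.
Swapping Delta crew↔Kilo crew (Delta crew→Ridge site 44 hours, Kilo crew→East site 25 hours) adds 26.
Checked against all permutations: 88 hours is optimal.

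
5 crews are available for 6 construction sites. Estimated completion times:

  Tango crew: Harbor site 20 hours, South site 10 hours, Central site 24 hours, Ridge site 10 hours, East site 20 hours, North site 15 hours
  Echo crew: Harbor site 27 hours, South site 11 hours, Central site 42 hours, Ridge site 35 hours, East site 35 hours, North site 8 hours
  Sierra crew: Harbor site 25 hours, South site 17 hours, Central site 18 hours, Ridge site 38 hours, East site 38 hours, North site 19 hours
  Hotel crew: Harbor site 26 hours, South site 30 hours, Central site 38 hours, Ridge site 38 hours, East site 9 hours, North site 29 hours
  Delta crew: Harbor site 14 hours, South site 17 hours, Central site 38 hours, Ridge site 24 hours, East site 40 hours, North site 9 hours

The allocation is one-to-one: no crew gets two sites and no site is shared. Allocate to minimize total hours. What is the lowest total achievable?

Minimum total: 57 hours

Optimal: Tango crew→Ridge site (10 hours), Echo crew→South site (11 hours), Sierra crew→Central site (18 hours), Hotel crew→East site (9 hours), Delta crew→North site (9 hours) — total 10+11+18+9+9 = 57 hours.
Next-best assignment: Tango crew→Ridge site, Echo crew→North site, Sierra crew→South site, Hotel crew→East site, Delta crew→Harbor site = 58 hours.
No other one-to-one assignment undercuts 57 hours.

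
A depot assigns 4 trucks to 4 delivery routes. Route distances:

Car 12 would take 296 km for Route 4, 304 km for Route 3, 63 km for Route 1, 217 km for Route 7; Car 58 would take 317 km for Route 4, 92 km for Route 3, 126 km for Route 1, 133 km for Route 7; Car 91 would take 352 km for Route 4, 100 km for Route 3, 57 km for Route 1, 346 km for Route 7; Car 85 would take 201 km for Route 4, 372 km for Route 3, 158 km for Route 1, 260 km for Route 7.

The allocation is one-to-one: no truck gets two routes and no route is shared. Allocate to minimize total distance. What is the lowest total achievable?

Optimal: Car 12→Route 1 (63 km), Car 58→Route 7 (133 km), Car 91→Route 3 (100 km), Car 85→Route 4 (201 km) — total 63+133+100+201 = 497 km.
Row-greedy (each truck in turn takes its cheapest remaining route) gives 702 km, worse by 205.
Swapping Car 85↔Car 12 (Car 85→Route 1 158 km, Car 12→Route 4 296 km) adds 190.
Checked against all permutations: 497 km is optimal.

Min total: 497 km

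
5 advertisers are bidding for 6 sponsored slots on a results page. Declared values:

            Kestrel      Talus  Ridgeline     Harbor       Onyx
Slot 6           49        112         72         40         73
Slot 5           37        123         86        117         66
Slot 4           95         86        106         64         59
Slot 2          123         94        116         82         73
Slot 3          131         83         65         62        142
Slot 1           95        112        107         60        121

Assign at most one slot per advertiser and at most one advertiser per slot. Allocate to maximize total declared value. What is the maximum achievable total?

Max total: $601

This is the linear assignment problem.
Optimal: Kestrel→Slot 2 ($123), Talus→Slot 6 ($112), Ridgeline→Slot 1 ($107), Harbor→Slot 5 ($117), Onyx→Slot 3 ($142) — total 123+112+107+117+142 = $601.
Row-greedy (each advertiser in turn takes its best remaining slot) gives $555, worse by 46.
Next-best assignment: Kestrel→Slot 2, Talus→Slot 6, Ridgeline→Slot 4, Harbor→Slot 5, Onyx→Slot 3 = $600.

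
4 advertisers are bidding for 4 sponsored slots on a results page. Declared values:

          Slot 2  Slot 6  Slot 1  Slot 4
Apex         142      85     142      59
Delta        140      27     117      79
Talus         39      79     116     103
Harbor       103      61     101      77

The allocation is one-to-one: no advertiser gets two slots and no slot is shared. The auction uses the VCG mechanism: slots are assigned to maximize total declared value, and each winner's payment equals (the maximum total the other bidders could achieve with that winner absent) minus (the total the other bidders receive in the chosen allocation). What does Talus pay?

Efficient allocation: Apex→Slot 1 ($142), Delta→Slot 2 ($140), Talus→Slot 4 ($103), Harbor→Slot 6 ($61); total welfare W = $446.
Talus receives Slot 4 at value $103, so the others get W − 103 = $343.
Without Talus: best allocation of the remaining 3 bidders over all 4 slots is Apex→Slot 1 ($142), Delta→Slot 2 ($140), Harbor→Slot 4 ($77), total $359.
VCG payment = (others' best without Talus) − (others' welfare with Talus) = 359 − 343 = $16.

Talus pays $16.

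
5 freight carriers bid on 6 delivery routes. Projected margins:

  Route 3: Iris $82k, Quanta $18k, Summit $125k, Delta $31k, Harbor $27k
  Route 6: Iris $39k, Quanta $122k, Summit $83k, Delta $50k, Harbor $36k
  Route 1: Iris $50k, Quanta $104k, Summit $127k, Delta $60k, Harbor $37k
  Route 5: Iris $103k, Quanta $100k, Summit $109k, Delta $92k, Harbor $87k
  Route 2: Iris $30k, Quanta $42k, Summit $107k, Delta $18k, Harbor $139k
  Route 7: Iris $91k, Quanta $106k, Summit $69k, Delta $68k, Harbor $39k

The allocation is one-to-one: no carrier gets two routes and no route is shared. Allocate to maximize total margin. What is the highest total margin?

Treat this as an assignment problem: match each carrier to one route.
Optimal: Iris→Route 7 ($91k), Quanta→Route 6 ($122k), Summit→Route 1 ($127k), Delta→Route 5 ($92k), Harbor→Route 2 ($139k) — total 91+122+127+92+139 = $571k.
Swapping Quanta↔Summit (Quanta→Route 1 $104k, Summit→Route 6 $83k) loses 62.

Max total: $571k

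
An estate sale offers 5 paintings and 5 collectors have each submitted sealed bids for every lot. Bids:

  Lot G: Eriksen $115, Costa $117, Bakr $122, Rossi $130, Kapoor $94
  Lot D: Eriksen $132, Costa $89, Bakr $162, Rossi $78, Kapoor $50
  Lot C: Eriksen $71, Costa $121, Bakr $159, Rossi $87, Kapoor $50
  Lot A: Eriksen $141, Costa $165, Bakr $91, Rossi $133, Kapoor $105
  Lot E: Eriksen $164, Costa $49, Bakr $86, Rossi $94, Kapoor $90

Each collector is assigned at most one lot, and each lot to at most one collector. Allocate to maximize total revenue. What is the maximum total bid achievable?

Treat this as an assignment problem: match each collector to one lot.
Optimal: Eriksen→Lot E ($164), Costa→Lot C ($121), Bakr→Lot D ($162), Rossi→Lot G ($130), Kapoor→Lot A ($105) — total 164+121+162+130+105 = $682.
Column-greedy (each lot in turn goes to its best remaining collector) gives $644, worse by 38.
Next-best assignment: Eriksen→Lot D, Costa→Lot A, Bakr→Lot C, Rossi→Lot G, Kapoor→Lot E = $676.

Maximum total: $682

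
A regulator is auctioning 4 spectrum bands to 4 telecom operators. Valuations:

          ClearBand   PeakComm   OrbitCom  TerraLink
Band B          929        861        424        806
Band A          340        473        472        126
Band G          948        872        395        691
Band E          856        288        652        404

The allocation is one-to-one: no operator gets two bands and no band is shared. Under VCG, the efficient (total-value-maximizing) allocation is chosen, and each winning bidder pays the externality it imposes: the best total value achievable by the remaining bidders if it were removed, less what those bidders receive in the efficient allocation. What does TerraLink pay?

Efficient allocation: ClearBand→Band E ($856M), PeakComm→Band G ($872M), OrbitCom→Band A ($472M), TerraLink→Band B ($806M); total welfare W = $3006M.
TerraLink receives Band B at value $806M, so the others get W − 806 = $2200M.
Without TerraLink: best allocation of the remaining 3 bidders over all 4 bands is ClearBand→Band G ($948M), PeakComm→Band B ($861M), OrbitCom→Band E ($652M), total $2461M.
VCG payment = (others' best without TerraLink) − (others' welfare with TerraLink) = 2461 − 2200 = $261M.

TerraLink pays $261M.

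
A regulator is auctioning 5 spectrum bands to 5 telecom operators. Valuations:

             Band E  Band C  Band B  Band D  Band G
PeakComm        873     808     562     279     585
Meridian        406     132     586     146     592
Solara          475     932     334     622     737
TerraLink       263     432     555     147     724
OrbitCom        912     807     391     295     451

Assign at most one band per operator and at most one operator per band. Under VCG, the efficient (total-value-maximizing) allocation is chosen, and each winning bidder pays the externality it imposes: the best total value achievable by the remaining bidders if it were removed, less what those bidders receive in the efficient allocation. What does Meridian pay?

Efficient allocation: PeakComm→Band C ($808M), Meridian→Band B ($586M), Solara→Band D ($622M), TerraLink→Band G ($724M), OrbitCom→Band E ($912M); total welfare W = $3652M.
Meridian receives Band B at value $586M, so the others get W − 586 = $3066M.
Without Meridian: best allocation of the remaining 4 bidders over all 5 bands is PeakComm→Band B ($562M), Solara→Band C ($932M), TerraLink→Band G ($724M), OrbitCom→Band E ($912M), total $3130M.
VCG payment = (others' best without Meridian) − (others' welfare with Meridian) = 3130 − 3066 = $64M.

Meridian pays $64M.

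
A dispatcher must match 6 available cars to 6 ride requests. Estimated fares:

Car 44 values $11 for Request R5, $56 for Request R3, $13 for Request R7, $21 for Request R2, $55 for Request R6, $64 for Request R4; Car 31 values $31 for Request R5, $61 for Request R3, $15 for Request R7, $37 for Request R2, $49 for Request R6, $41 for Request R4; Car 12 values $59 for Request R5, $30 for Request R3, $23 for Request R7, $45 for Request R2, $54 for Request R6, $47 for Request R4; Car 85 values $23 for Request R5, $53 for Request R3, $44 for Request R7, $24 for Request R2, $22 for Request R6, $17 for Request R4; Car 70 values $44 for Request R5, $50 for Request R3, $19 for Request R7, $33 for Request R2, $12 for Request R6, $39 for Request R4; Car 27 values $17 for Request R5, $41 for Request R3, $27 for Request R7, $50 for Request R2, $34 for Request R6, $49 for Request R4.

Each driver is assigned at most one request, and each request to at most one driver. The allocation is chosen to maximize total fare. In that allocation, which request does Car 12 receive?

Car 12 receives Request R6.

Optimal: Car 44→Request R4 ($64), Car 31→Request R3 ($61), Car 12→Request R6 ($54), Car 85→Request R7 ($44), Car 70→Request R5 ($44), Car 27→Request R2 ($50) — total 64+61+54+44+44+50 = $317.
Next-best assignment: Car 44→Request R4, Car 31→Request R6, Car 12→Request R5, Car 85→Request R7, Car 70→Request R3, Car 27→Request R2 = $316.
Car 12's own top request is Request R5 ($59), but forcing Car 12→Request R5 and reassigning the rest optimally gives only $316 — worse by 1.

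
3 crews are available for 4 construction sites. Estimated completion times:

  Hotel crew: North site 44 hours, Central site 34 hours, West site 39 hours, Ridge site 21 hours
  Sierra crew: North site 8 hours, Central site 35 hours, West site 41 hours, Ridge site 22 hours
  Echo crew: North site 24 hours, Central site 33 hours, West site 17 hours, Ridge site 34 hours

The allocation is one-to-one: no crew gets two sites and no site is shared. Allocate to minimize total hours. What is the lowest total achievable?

Minimum total: 46 hours

This is the linear assignment problem.
Optimal: Hotel crew→Ridge site (21 hours), Sierra crew→North site (8 hours), Echo crew→West site (17 hours) — total 21+8+17 = 46 hours.
Column-greedy (each site in turn goes to its cheapest remaining crew) gives 80 hours, worse by 34.
Next-best assignment: Hotel crew→Central site, Sierra crew→North site, Echo crew→West site = 59 hours.
Checked against all permutations: 46 hours is optimal.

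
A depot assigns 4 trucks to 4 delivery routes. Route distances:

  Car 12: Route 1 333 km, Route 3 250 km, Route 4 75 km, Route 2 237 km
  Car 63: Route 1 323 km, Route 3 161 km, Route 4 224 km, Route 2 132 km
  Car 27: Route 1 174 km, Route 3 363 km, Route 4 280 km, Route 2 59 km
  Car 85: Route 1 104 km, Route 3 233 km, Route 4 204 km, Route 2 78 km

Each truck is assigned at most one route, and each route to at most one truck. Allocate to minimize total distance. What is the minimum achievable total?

Min total: 399 km

Optimal: Car 12→Route 4 (75 km), Car 63→Route 3 (161 km), Car 27→Route 2 (59 km), Car 85→Route 1 (104 km) — total 75+161+59+104 = 399 km.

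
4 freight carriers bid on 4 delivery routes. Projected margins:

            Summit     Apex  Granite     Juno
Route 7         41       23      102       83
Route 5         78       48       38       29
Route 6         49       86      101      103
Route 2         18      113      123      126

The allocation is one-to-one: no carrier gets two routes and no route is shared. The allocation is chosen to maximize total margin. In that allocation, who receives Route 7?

Granite receives Route 7.

Optimal: Summit→Route 5 ($78k), Apex→Route 2 ($113k), Granite→Route 7 ($102k), Juno→Route 6 ($103k) — total 78+113+102+103 = $396k.
Max-entry greedy (repeatedly take the single best remaining cell) gives $392k, worse by 4.
Next-best assignment: Summit→Route 5, Apex→Route 6, Granite→Route 7, Juno→Route 2 = $392k.
Granite's own top route is Route 2 ($123k), but forcing Granite→Route 2 and reassigning the rest optimally gives only $370k — worse by 26.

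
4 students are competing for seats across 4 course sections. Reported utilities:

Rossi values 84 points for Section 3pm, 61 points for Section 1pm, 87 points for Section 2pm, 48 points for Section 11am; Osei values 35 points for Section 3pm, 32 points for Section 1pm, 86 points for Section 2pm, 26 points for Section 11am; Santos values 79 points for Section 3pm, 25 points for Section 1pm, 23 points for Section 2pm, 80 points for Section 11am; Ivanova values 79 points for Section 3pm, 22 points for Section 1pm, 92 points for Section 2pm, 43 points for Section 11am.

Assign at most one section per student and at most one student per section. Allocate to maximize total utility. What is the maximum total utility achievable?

This is a one-to-one assignment (maximum-weight bipartite matching).
Optimal: Rossi→Section 1pm (61 points), Osei→Section 2pm (86 points), Santos→Section 11am (80 points), Ivanova→Section 3pm (79 points) — total 61+86+80+79 = 306 points.
Column-greedy (each section in turn goes to its best remaining student) gives 288 points, worse by 18.
Next-best assignment: Rossi→Section 3pm, Osei→Section 1pm, Santos→Section 11am, Ivanova→Section 2pm = 288 points.
No other one-to-one assignment exceeds 306 points.

Max total: 306 points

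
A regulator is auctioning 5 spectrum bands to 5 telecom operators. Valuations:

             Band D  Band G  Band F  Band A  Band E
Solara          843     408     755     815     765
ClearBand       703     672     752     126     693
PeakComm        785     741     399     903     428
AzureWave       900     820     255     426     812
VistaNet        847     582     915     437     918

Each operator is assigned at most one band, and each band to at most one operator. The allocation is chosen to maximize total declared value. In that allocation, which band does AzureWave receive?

AzureWave receives Band G.

Optimal: Solara→Band D ($843M), ClearBand→Band F ($752M), PeakComm→Band A ($903M), AzureWave→Band G ($820M), VistaNet→Band E ($918M) — total 843+752+903+820+918 = $4236M.
Column-greedy (each band in turn goes to its best remaining operator) gives $4064M, worse by 172.
Swapping Solara↔ClearBand (Solara→Band F $755M, ClearBand→Band D $703M) loses 137.
AzureWave's own top band is Band D ($900M), but forcing AzureWave→Band D and reassigning the rest optimally gives only $4155M — worse by 81.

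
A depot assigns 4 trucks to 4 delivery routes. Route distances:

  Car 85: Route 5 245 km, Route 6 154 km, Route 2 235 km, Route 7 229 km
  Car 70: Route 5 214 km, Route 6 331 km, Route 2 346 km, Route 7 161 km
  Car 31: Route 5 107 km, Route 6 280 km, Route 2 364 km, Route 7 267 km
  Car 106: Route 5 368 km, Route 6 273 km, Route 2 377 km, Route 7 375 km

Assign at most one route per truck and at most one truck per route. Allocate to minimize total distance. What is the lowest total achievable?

Minimum total: 776 km

Optimal: Car 85→Route 2 (235 km), Car 70→Route 7 (161 km), Car 31→Route 5 (107 km), Car 106→Route 6 (273 km) — total 235+161+107+273 = 776 km.
Row-greedy (each truck in turn takes its cheapest remaining route) gives 799 km, worse by 23.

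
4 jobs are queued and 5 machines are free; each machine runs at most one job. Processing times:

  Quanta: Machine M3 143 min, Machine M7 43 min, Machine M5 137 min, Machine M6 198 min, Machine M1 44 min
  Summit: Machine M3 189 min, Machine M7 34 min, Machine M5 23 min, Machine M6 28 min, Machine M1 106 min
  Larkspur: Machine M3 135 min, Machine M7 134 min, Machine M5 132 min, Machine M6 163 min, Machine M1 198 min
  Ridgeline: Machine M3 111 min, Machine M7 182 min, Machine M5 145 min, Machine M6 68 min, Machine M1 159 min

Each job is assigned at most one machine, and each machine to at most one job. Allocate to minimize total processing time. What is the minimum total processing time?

Optimal: Quanta→Machine M7 (43 min), Summit→Machine M5 (23 min), Larkspur→Machine M3 (135 min), Ridgeline→Machine M6 (68 min) — total 43+23+135+68 = 269 min.
Column-greedy (each machine in turn goes to its cheapest remaining job) gives 475 min, worse by 206.

Minimum total: 269 min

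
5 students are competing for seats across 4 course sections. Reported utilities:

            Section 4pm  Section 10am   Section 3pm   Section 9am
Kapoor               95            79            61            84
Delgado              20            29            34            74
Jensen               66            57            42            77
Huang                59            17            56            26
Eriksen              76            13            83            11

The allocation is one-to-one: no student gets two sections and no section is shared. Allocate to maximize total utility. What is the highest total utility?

Max total: 309 points

Optimal: Kapoor→Section 4pm (95 points), Jensen→Section 10am (57 points), Eriksen→Section 3pm (83 points), Delgado→Section 9am (74 points) — total 95+57+83+74 = 309 points.
Row-greedy (each student in turn takes its best remaining section) gives 282 points, worse by 27.
Swapping Delgado↔Eriksen (Delgado→Section 3pm 34 points, Eriksen→Section 9am 11 points) loses 112.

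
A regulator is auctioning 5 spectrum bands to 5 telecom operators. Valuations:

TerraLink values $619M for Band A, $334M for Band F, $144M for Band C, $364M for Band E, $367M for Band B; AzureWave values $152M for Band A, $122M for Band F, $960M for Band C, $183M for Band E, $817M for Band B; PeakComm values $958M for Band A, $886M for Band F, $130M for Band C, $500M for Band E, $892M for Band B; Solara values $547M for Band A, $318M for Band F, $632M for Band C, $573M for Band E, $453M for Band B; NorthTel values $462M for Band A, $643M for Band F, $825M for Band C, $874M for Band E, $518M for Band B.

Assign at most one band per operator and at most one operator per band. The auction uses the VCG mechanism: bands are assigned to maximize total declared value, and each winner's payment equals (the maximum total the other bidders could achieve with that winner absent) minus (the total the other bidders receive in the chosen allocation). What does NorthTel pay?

Efficient allocation: TerraLink→Band A ($619M), AzureWave→Band B ($817M), PeakComm→Band F ($886M), Solara→Band C ($632M), NorthTel→Band E ($874M); total welfare W = $3828M.
NorthTel receives Band E at value $874M, so the others get W − 874 = $2954M.
Without NorthTel: best allocation of the remaining 4 bidders over all 5 bands is TerraLink→Band A ($619M), AzureWave→Band C ($960M), PeakComm→Band B ($892M), Solara→Band E ($573M), total $3044M.
VCG payment = (others' best without NorthTel) − (others' welfare with NorthTel) = 3044 − 2954 = $90M.

NorthTel pays $90M.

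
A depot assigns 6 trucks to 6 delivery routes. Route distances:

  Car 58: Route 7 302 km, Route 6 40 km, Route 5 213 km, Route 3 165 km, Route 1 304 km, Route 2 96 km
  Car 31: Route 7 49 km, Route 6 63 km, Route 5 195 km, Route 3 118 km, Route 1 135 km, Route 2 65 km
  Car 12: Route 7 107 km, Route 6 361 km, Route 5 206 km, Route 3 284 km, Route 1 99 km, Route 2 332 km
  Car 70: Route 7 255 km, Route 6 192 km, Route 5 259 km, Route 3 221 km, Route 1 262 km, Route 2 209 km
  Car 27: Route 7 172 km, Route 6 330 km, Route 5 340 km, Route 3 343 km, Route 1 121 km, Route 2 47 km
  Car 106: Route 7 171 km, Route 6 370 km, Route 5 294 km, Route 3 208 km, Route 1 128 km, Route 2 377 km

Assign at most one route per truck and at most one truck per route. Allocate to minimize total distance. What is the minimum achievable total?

Optimal: Car 58→Route 6 (40 km), Car 31→Route 7 (49 km), Car 12→Route 5 (206 km), Car 70→Route 3 (221 km), Car 27→Route 2 (47 km), Car 106→Route 1 (128 km) — total 40+49+206+221+47+128 = 691 km.
Min-entry greedy (repeatedly take the single cheapest remaining cell) gives 702 km, worse by 11.
Checked against all permutations: 691 km is optimal.

Min total: 691 km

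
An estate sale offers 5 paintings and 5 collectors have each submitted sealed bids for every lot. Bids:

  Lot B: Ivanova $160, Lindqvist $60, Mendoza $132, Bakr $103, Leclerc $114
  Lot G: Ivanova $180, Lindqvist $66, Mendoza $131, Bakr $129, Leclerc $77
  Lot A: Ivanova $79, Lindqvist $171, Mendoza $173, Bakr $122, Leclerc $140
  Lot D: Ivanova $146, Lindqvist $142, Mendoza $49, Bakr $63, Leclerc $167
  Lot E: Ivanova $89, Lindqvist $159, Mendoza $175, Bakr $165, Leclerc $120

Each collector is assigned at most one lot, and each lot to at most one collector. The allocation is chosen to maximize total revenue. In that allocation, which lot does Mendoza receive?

This is the linear assignment problem.
Optimal: Ivanova→Lot G ($180), Lindqvist→Lot A ($171), Mendoza→Lot B ($132), Bakr→Lot E ($165), Leclerc→Lot D ($167) — total 180+171+132+165+167 = $815.
Row-greedy (each collector in turn takes its best remaining lot) gives $796, worse by 19.
Next-best assignment: Ivanova→Lot B, Lindqvist→Lot A, Mendoza→Lot E, Bakr→Lot G, Leclerc→Lot D = $802.
Mendoza's own top lot is Lot E ($175), but forcing Mendoza→Lot E and reassigning the rest optimally gives only $802 — worse by 13.

Mendoza receives Lot B.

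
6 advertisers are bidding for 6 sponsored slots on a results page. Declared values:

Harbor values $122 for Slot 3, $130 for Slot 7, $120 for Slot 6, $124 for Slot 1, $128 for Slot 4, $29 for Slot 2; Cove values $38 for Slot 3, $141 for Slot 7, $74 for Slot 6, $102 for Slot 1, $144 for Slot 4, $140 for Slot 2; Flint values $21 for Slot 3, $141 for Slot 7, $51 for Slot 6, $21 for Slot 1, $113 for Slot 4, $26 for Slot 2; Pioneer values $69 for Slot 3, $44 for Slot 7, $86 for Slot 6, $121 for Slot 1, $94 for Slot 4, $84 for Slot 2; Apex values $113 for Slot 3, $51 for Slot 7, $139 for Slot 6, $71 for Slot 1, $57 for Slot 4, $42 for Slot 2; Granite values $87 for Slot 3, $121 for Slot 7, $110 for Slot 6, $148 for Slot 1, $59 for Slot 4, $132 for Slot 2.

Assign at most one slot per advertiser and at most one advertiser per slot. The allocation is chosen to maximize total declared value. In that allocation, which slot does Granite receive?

Granite receives Slot 2.

Optimal: Harbor→Slot 3 ($122), Cove→Slot 4 ($144), Flint→Slot 7 ($141), Pioneer→Slot 1 ($121), Apex→Slot 6 ($139), Granite→Slot 2 ($132) — total 122+144+141+121+139+132 = $799.
Row-greedy (each advertiser in turn takes its best remaining slot) gives $691, worse by 108.
Checked against all permutations: $799 is optimal.
Granite's own top slot is Slot 1 ($148), but forcing Granite→Slot 1 and reassigning the rest optimally gives only $784 — worse by 15.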